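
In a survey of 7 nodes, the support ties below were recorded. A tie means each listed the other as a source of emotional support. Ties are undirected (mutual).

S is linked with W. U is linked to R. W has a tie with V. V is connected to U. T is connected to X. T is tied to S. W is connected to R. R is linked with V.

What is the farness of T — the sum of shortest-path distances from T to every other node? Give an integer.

Distances from T: R:3, S:1, U:4, V:3, W:2, X:1.
Sum = 3 + 1 + 4 + 3 + 2 + 1 = 14.

14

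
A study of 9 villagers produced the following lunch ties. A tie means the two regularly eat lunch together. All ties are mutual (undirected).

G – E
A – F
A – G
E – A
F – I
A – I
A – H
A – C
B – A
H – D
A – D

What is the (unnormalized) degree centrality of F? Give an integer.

2

F is directly tied to A and I. That is 2 neighbors, so the degree of F is 2.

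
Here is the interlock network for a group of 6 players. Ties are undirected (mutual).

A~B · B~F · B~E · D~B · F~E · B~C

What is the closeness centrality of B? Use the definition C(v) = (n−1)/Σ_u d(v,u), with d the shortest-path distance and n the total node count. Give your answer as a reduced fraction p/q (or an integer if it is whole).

1

Distances from B: A:1, C:1, D:1, E:1, F:1. Sum = 5.
n = 6, so closeness = 5/5 = 1.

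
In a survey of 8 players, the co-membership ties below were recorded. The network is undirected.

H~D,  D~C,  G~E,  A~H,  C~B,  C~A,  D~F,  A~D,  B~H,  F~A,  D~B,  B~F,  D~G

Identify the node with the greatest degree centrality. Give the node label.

Degrees — A:4, B:4, C:3, D:6, E:1, F:3, G:2, H:3.
The maximum is 6, attained only by D.

D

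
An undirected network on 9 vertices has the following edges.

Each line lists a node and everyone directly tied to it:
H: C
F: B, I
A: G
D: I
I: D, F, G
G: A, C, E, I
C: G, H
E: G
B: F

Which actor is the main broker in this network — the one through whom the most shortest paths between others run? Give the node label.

Unnormalized betweenness of each node: A:0, B:0, C:7, D:0, E:0, F:7, G:21, H:0, I:17.
G has the largest value, 21, making it the main broker — the node through which the most shortest paths run.

G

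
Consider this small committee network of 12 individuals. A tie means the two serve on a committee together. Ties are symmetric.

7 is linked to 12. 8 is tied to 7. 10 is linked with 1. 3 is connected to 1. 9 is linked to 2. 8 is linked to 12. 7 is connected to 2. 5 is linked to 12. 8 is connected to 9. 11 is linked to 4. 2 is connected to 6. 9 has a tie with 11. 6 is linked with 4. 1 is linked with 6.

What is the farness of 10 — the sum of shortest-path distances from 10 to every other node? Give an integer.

39

Distances from 10: 1:1, 2:3, 3:2, 4:3, 5:6, 6:2, 7:4, 8:5, 9:4, 11:4, 12:5.
Sum = 1 + 3 + 2 + 3 + 6 + 2 + 4 + 5 + 4 + 4 + 5 = 39.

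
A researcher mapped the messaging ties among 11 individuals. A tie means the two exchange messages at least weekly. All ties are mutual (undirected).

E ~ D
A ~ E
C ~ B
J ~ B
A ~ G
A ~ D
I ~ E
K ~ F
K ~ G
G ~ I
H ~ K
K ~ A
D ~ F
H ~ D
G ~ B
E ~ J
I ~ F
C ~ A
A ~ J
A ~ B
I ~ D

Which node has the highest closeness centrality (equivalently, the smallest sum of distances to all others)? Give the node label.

Farness (sum of distances to all others) for each node — A:13, B:18, C:21, D:15, E:16, F:20, G:16, H:21, I:17, J:19, K:16.
The smallest farness is 13, for A, so A has the highest closeness.

A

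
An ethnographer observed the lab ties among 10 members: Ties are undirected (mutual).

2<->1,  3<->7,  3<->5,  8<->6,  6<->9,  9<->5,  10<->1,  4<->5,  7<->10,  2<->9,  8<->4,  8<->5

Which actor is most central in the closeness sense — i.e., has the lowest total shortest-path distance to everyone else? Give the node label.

Farness (sum of distances to all others) for each node — 1:23, 2:20, 3:19, 4:22, 5:16, 6:22, 7:22, 8:21, 9:17, 10:24.
The smallest farness is 16, for 5, so 5 has the highest closeness.

5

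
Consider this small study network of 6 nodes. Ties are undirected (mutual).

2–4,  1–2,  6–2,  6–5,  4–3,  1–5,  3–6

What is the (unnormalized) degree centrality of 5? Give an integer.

5 is directly tied to 1 and 6. That is 2 neighbors, so the degree of 5 is 2.

2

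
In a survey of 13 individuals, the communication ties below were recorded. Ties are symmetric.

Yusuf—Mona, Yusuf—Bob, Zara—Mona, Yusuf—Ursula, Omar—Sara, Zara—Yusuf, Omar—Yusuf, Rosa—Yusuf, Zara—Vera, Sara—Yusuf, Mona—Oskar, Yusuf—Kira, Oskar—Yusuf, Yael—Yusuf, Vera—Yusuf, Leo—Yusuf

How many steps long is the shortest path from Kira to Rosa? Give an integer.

2

One shortest route is Kira – Yusuf – Rosa, which uses 2 edges, and Kira and Rosa are not directly tied, so nothing shorter exists. So d(Kira,Rosa) = 2.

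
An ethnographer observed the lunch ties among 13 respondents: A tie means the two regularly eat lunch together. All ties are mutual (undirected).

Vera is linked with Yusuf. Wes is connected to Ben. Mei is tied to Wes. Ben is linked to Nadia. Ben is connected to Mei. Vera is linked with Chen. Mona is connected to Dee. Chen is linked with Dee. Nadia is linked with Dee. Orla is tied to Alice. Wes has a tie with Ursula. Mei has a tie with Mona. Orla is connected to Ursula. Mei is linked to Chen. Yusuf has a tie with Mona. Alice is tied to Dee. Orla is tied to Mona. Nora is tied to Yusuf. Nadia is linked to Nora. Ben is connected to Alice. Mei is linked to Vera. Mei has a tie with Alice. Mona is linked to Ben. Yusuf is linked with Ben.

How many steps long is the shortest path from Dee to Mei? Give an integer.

One shortest route is Dee – Mona – Mei, which uses 2 edges, and Dee and Mei are not directly tied, so nothing shorter exists. So d(Dee,Mei) = 2.

2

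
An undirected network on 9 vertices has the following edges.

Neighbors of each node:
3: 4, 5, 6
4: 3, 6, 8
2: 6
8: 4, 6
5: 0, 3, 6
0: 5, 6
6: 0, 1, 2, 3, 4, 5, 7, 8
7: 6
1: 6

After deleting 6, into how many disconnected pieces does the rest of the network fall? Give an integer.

4

Without 6, the remaining ties split the others into: {7}; {0, 3, 4, 5, 8}; {1}; {2}.
That's 4 separate components.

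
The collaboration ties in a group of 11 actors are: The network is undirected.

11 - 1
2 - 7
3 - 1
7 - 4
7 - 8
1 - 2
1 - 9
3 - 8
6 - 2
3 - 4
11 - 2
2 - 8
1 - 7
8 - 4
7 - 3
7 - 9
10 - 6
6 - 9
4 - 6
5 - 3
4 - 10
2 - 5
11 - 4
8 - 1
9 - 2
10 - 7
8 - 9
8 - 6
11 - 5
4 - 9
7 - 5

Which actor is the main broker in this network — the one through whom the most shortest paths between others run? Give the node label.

7

Unnormalized betweenness of each node: 1:7/4, 2:121/30, 3:67/60, 4:73/15, 5:5/6, 6:41/30, 7:359/60, 8:29/15, 9:14/15, 10:1/5, 11:59/60.
7 has the largest value, 359/60, making it the main broker — the node through which the most shortest paths run.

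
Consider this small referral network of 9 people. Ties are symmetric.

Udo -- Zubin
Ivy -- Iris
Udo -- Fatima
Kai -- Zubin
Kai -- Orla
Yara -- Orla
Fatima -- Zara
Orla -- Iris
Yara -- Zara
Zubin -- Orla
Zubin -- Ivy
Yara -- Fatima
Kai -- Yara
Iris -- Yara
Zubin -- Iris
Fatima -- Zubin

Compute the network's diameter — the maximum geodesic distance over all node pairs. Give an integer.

3

Eccentricity of each node (its greatest distance to any other): Fatima:2, Iris:2, Ivy:3, Kai:2, Orla:2, Udo:2, Yara:2, Zara:3, Zubin:2.
The maximum eccentricity is 3, realized for instance by the pair Zara–Ivy via Zara – Yara – Iris – Ivy. So the diameter is 3.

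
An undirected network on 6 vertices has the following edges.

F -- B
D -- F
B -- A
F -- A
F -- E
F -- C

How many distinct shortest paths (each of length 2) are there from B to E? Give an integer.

The shortest distance is 2, and the only length-2 path is B–F–E. So there is exactly 1 shortest path.

1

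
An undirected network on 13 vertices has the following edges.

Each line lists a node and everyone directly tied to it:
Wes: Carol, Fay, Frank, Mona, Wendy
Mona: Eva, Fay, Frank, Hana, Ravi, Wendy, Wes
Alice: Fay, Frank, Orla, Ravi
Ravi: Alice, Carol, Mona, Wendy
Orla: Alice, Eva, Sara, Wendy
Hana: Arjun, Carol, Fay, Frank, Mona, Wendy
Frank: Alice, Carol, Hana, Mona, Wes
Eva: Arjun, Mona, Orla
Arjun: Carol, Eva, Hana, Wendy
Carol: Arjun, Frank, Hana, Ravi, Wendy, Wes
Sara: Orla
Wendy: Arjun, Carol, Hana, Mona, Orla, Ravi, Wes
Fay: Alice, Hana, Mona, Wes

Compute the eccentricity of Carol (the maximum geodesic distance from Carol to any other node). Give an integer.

3

Distances from Carol: Alice:2, Arjun:1, Eva:2, Fay:2, Frank:1, Hana:1, Mona:2, Orla:2, Ravi:1, Sara:3, Wendy:1, Wes:1.
The largest is 3 (to Sara), so the eccentricity of Carol is 3.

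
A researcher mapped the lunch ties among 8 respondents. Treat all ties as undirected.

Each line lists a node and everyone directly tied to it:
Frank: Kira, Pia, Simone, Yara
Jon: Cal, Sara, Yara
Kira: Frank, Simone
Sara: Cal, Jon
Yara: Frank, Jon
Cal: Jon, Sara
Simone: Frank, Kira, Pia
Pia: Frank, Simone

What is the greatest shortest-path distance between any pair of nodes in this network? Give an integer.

4

Eccentricity of each node (its greatest distance to any other): Cal:4, Frank:3, Jon:3, Kira:4, Pia:4, Sara:4, Simone:4, Yara:2.
The maximum eccentricity is 4, realized for instance by the pair Kira–Cal via Kira – Frank – Yara – Jon – Cal. So the diameter is 4.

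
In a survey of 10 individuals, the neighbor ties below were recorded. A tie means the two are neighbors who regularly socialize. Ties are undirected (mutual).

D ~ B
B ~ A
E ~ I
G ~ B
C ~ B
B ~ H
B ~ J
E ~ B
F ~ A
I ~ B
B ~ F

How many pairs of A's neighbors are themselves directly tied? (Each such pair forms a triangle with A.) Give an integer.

1

A's neighbors: B and F.
Neighbor pairs that are themselves tied: A–B–F. Each forms one triangle with A, for 1 in total.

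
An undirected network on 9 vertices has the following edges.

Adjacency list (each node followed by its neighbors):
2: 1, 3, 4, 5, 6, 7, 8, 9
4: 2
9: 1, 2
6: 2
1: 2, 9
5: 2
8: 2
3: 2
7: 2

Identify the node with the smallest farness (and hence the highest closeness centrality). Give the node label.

2

Farness (sum of distances to all others) for each node — 1:14, 2:8, 3:15, 4:15, 5:15, 6:15, 7:15, 8:15, 9:14.
The smallest farness is 8, for 2, so 2 has the highest closeness.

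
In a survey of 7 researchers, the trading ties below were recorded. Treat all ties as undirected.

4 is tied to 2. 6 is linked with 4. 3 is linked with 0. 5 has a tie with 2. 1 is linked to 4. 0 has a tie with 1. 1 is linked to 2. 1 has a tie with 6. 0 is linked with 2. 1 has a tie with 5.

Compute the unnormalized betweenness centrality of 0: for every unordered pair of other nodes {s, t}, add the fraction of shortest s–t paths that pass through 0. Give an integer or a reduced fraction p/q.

5

Pairs whose geodesics pass through 0 — 1–3: 1; 3–5: 2/2; 3–2: 1; 3–6: 1; 3–4: 2/2.
All other pairs contribute 0.
Summing the contributions gives betweenness(0) = 5.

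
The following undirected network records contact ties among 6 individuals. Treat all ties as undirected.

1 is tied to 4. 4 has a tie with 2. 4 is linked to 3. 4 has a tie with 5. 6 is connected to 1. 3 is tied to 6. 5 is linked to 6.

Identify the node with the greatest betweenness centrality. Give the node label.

Unnormalized betweenness of each node: 1:2/3, 2:0, 3:2/3, 4:11/2, 5:2/3, 6:3/2.
4 has the largest value, 11/2, making it the main broker — the node through which the most shortest paths run.

4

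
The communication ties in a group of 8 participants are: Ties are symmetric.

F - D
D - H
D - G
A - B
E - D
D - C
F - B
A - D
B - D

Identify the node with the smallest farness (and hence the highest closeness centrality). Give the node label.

Farness (sum of distances to all others) for each node — A:12, B:11, C:13, D:7, E:13, F:12, G:13, H:13.
The smallest farness is 7, for D, so D has the highest closeness.

D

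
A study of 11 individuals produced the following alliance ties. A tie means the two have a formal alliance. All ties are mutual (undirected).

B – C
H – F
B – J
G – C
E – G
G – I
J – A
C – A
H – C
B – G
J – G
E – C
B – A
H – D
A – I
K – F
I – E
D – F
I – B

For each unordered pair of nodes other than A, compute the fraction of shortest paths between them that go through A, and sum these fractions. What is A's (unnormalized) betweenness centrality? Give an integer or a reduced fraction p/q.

13/4

Pairs whose geodesics pass through A — J–I: 1/3; J–C: 1/3; J–K: 1/3; J–H: 1/3; J–D: 1/3; J–F: 1/3; I–C: 1/4; I–K: 1/4; I–H: 1/4; I–D: 1/4; I–F: 1/4.
All other pairs contribute 0.
Summing the contributions gives betweenness(A) = 13/4.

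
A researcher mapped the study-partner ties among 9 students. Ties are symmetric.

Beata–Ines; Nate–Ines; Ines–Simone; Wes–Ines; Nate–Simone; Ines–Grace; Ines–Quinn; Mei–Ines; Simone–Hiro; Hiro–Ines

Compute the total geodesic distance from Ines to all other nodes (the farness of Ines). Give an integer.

Distances from Ines: Beata:1, Grace:1, Hiro:1, Mei:1, Nate:1, Quinn:1, Simone:1, Wes:1.
Sum = 1 + 1 + 1 + 1 + 1 + 1 + 1 + 1 = 8.

8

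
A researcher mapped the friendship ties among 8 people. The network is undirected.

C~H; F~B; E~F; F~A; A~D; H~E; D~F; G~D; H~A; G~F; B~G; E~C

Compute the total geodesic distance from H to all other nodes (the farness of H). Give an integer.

Distances from H: A:1, B:3, C:1, D:2, E:1, F:2, G:3.
Sum = 1 + 3 + 1 + 2 + 1 + 2 + 3 = 13.

13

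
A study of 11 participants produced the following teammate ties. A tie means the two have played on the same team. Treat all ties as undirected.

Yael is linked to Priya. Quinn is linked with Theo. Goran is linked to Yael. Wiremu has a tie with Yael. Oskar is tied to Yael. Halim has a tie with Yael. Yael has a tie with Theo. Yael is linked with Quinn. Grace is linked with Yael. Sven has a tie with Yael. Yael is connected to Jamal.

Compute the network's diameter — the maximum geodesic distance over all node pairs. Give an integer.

Eccentricity of each node (its greatest distance to any other): Goran:2, Grace:2, Halim:2, Jamal:2, Oskar:2, Priya:2, Quinn:2, Sven:2, Theo:2, Wiremu:2, Yael:1.
The maximum eccentricity is 2, realized for instance by the pair Goran–Jamal via Goran – Yael – Jamal. So the diameter is 2.

2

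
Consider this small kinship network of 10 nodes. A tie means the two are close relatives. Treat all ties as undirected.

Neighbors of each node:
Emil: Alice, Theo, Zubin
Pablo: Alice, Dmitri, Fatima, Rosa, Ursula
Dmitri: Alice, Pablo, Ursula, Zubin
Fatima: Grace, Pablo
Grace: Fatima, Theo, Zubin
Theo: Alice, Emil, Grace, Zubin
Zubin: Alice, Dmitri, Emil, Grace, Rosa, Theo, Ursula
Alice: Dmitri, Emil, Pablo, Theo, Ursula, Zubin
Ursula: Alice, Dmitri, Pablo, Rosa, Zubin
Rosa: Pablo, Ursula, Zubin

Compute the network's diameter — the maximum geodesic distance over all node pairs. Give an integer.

3

Eccentricity of each node (its greatest distance to any other): Alice:2, Dmitri:2, Emil:3, Fatima:3, Grace:2, Pablo:2, Rosa:2, Theo:2, Ursula:2, Zubin:2.
The maximum eccentricity is 3, realized for instance by the pair Fatima–Emil via Fatima – Pablo – Alice – Emil. So the diameter is 3.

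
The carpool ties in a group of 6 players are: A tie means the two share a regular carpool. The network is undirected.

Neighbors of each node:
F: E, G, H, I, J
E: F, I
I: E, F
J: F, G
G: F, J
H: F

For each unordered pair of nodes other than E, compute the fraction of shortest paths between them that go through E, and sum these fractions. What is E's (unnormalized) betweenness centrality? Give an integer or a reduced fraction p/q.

0

No shortest path between any pair of other nodes passes through E.
Summing the contributions gives betweenness(E) = 0.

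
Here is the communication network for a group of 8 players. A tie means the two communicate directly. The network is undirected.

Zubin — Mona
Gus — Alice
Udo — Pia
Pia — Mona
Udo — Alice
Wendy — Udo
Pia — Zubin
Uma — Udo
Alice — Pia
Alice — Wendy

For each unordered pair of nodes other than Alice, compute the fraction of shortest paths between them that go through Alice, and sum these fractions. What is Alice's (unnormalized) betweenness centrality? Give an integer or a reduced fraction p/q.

Pairs whose geodesics pass through Alice — Mona–Gus: 1; Mona–Wendy: 1/2; Pia–Gus: 1; Pia–Wendy: 1/2; Zubin–Gus: 1; Zubin–Wendy: 1/2; Uma–Gus: 1; Gus–Wendy: 1; Gus–Udo: 1.
All other pairs contribute 0.
Summing the contributions gives betweenness(Alice) = 15/2.

15/2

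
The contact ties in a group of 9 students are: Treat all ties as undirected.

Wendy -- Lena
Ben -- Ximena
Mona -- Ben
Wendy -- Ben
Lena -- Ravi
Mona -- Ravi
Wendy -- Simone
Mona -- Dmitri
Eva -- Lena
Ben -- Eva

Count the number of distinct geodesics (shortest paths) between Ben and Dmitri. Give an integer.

1

The shortest distance is 2, and the only length-2 path is Ben–Mona–Dmitri. So there is exactly 1 shortest path.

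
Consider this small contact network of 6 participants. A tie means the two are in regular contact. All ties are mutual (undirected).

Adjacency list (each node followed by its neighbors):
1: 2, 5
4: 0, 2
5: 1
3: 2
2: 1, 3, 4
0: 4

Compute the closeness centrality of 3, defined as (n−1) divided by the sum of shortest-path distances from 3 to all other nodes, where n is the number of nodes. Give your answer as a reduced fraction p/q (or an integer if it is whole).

Distances from 3: 0:3, 1:2, 2:1, 4:2, 5:3. Sum = 11.
n = 6, so closeness = 5/11.

5/11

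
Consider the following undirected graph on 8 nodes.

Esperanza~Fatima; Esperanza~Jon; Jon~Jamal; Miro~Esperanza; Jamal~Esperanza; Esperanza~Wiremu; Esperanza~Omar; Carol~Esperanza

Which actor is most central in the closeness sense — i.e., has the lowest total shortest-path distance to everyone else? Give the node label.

Esperanza

Farness (sum of distances to all others) for each node — Carol:13, Esperanza:7, Fatima:13, Jamal:12, Jon:12, Miro:13, Omar:13, Wiremu:13.
The smallest farness is 7, for Esperanza, so Esperanza has the highest closeness.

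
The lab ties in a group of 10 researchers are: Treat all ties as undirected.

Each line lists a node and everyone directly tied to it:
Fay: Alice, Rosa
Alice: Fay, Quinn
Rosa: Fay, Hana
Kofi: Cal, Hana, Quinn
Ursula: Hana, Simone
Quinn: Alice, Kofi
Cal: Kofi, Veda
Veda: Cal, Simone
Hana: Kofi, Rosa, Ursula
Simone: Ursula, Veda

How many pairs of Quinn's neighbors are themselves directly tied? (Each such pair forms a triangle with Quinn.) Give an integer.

0

Quinn's neighbors are Alice and Kofi, but none of them are tied to each other, so no triangle contains Quinn.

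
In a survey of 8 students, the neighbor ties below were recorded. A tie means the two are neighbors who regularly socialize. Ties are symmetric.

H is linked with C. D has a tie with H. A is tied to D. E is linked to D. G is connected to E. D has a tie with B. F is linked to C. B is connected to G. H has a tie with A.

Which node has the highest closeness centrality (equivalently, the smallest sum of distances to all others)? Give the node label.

Farness (sum of distances to all others) for each node — A:14, B:15, C:16, D:11, E:15, F:22, G:19, H:12.
The smallest farness is 11, for D, so D has the highest closeness.

D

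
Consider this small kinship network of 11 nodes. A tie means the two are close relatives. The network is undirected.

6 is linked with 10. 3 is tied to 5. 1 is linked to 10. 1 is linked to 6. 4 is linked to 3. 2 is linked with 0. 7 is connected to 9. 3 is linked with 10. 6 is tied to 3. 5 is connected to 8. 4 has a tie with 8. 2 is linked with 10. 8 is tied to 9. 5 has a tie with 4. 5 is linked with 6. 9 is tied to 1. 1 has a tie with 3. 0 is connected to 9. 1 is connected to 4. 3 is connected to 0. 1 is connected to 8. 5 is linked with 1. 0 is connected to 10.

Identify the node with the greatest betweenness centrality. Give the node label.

9

Unnormalized betweenness of each node: 0:67/12, 1:121/12, 2:0, 3:31/6, 4:1/3, 5:7/6, 6:7/12, 7:0, 8:2, 9:65/6, 10:21/4.
9 has the largest value, 65/6, making it the main broker — the node through which the most shortest paths run.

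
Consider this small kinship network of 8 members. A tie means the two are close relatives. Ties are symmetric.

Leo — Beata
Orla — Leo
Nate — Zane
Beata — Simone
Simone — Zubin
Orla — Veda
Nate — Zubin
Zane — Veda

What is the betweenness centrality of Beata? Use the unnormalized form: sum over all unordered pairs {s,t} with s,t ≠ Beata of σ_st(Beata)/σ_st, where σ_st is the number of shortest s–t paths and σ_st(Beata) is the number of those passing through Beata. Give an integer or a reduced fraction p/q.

9/2

Pairs whose geodesics pass through Beata — Zubin–Orla: 1/2; Zubin–Leo: 1; Nate–Leo: 1/2; Veda–Simone: 1/2; Orla–Simone: 1; Leo–Simone: 1.
All other pairs contribute 0.
Summing the contributions gives betweenness(Beata) = 9/2.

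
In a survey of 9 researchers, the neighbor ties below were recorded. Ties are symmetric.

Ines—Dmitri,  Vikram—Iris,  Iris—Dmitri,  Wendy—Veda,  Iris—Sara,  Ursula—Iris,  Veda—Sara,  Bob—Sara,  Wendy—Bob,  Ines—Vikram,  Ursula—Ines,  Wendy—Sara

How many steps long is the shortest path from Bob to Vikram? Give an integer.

3

One shortest route is Bob – Sara – Iris – Vikram, which uses 3 edges, and at distance 2 from Bob we only reach {Iris, Veda}, which does not include Vikram. So d(Bob,Vikram) = 3.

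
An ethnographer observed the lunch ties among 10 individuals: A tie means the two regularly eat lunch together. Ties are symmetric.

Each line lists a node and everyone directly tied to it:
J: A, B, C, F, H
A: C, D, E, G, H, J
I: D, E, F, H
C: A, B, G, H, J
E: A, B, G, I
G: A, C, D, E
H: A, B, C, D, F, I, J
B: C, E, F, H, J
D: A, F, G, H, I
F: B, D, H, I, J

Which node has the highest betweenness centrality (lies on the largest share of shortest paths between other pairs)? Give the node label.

H

Unnormalized betweenness of each node: A:3, B:2, C:19/12, D:5/2, E:23/12, F:5/3, G:1, H:17/4, I:7/6, J:11/12.
H has the largest value, 17/4, making it the main broker — the node through which the most shortest paths run.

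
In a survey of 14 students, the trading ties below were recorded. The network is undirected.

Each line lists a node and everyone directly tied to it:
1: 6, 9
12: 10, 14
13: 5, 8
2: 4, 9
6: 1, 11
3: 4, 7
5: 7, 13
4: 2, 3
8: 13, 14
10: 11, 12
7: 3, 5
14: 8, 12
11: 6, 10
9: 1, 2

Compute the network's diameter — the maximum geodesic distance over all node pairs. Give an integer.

7

Eccentricity of each node (its greatest distance to any other): 1:7, 2:7, 3:7, 4:7, 5:7, 6:7, 7:7, 8:7, 9:7, 10:7, 11:7, 12:7, 13:7, 14:7.
The maximum eccentricity is 7, realized for instance by the pair 3–10 via 3 – 4 – 2 – 9 – 1 – 6 – 11 – 10. So the diameter is 7.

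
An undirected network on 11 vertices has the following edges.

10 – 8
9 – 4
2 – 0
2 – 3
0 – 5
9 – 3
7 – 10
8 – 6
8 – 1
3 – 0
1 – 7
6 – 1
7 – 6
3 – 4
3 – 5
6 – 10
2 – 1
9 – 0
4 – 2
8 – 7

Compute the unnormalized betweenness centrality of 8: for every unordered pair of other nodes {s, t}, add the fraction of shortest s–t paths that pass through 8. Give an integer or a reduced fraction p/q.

Pairs whose geodesics pass through 8 — 10–1: 1/3; 10–5: 2/6; 10–2: 1/3; 10–9: 3/9; 10–4: 1/3; 10–3: 1/3; 10–0: 1/3.
All other pairs contribute 0.
Summing the contributions gives betweenness(8) = 7/3.

7/3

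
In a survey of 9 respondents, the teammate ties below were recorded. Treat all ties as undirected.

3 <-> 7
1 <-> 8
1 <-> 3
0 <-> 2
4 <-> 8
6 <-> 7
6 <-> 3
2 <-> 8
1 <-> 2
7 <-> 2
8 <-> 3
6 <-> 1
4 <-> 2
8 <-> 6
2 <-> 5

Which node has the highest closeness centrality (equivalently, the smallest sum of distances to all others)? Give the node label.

Farness (sum of distances to all others) for each node — 0:17, 1:12, 2:10, 3:14, 4:14, 5:17, 6:14, 7:13, 8:11.
The smallest farness is 10, for 2, so 2 has the highest closeness.

2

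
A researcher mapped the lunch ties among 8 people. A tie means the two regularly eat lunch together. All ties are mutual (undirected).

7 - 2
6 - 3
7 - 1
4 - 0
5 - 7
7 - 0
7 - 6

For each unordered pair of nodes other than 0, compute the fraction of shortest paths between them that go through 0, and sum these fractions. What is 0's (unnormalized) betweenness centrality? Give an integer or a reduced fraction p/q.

Pairs whose geodesics pass through 0 — 3–4: 1; 6–4: 1; 1–4: 1; 4–5: 1; 4–7: 1; 4–2: 1.
All other pairs contribute 0.
Summing the contributions gives betweenness(0) = 6.

6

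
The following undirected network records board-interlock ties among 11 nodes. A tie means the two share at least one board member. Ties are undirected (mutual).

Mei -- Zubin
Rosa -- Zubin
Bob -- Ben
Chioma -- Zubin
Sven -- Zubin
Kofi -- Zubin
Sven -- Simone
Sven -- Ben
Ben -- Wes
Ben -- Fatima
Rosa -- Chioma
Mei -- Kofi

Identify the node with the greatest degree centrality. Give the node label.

Zubin

Degrees — Ben:4, Bob:1, Chioma:2, Fatima:1, Kofi:2, Mei:2, Rosa:2, Simone:1, Sven:3, Wes:1, Zubin:5.
The maximum is 5, attained only by Zubin.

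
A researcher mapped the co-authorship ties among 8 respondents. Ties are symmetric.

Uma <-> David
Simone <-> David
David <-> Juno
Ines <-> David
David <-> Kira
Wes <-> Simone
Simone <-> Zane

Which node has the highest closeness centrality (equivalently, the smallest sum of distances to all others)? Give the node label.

Farness (sum of distances to all others) for each node — David:9, Ines:15, Juno:15, Kira:15, Simone:11, Uma:15, Wes:17, Zane:17.
The smallest farness is 9, for David, so David has the highest closeness.

David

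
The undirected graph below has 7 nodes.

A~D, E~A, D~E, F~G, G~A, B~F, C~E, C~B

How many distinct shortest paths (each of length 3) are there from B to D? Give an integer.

1

The shortest distance is 3, and the only length-3 path is B–C–E–D. So there is exactly 1 shortest path.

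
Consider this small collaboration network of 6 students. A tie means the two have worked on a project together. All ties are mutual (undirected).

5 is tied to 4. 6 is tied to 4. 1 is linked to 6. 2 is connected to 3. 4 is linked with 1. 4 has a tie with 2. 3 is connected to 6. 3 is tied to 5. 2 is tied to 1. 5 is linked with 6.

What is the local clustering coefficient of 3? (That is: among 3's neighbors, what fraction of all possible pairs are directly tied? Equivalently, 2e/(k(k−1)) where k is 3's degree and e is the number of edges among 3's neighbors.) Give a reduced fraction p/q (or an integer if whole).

1/3

3's neighbors: 2, 5, and 6 (k = 3).
Possible neighbor pairs: C(3,2) = 3. Edges among them: 5–6 → e = 1.
Clustering(3) = 1/3.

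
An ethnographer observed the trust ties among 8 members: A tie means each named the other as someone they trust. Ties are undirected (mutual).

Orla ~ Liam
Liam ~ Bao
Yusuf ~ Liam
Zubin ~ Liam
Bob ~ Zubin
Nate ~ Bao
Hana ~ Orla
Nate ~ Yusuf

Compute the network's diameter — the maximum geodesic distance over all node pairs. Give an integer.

4

Eccentricity of each node (its greatest distance to any other): Bao:3, Bob:4, Hana:4, Liam:2, Nate:4, Orla:3, Yusuf:3, Zubin:3.
The maximum eccentricity is 4, realized for instance by the pair Hana–Bob via Hana – Orla – Liam – Zubin – Bob. So the diameter is 4.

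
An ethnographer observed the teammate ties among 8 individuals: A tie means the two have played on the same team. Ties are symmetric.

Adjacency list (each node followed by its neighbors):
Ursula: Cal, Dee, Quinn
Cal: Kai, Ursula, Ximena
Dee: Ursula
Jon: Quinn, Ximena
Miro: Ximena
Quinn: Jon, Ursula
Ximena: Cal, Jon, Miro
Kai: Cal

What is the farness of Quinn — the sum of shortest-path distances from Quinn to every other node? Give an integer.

Distances from Quinn: Cal:2, Dee:2, Jon:1, Kai:3, Miro:3, Ursula:1, Ximena:2.
Sum = 2 + 2 + 1 + 3 + 3 + 1 + 2 = 14.

14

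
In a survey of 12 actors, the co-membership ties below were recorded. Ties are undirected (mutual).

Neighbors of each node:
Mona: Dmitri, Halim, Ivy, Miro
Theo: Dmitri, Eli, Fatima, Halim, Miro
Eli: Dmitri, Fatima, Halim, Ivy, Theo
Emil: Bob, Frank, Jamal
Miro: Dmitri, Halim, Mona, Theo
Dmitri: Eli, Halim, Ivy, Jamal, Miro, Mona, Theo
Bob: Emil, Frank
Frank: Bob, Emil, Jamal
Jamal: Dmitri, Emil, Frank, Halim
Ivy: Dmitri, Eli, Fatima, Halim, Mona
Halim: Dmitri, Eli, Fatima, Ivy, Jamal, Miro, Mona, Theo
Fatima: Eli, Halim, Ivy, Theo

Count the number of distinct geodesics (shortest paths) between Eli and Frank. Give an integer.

The shortest distance is 3. The length-3 paths are: Eli–Dmitri–Jamal–Frank; Eli–Halim–Jamal–Frank.
That gives 2 distinct shortest paths.

2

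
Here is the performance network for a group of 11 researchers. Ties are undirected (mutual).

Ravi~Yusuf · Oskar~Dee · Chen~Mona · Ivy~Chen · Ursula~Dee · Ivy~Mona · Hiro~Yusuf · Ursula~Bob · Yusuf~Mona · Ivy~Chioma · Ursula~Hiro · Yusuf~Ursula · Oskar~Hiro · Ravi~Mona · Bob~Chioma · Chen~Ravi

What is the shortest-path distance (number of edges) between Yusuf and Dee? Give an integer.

One shortest route is Yusuf – Ursula – Dee, which uses 2 edges, and Yusuf and Dee are not directly tied, so nothing shorter exists. So d(Yusuf,Dee) = 2.

2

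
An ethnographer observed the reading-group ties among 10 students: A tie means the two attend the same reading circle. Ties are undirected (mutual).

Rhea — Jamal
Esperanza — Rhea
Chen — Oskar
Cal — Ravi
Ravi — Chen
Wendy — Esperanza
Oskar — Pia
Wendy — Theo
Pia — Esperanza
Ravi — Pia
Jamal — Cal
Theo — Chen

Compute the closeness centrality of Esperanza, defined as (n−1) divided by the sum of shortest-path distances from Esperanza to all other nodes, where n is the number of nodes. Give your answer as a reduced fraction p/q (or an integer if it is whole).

Distances from Esperanza: Cal:3, Chen:3, Jamal:2, Oskar:2, Pia:1, Ravi:2, Rhea:1, Theo:2, Wendy:1. Sum = 17.
n = 10, so closeness = 9/17.

9/17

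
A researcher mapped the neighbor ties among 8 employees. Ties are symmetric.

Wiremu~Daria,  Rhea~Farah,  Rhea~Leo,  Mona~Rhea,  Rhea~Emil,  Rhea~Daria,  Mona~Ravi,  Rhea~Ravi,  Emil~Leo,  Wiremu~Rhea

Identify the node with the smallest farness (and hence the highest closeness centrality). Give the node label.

Farness (sum of distances to all others) for each node — Daria:12, Emil:12, Farah:13, Leo:12, Mona:12, Ravi:12, Rhea:7, Wiremu:12.
The smallest farness is 7, for Rhea, so Rhea has the highest closeness.

Rhea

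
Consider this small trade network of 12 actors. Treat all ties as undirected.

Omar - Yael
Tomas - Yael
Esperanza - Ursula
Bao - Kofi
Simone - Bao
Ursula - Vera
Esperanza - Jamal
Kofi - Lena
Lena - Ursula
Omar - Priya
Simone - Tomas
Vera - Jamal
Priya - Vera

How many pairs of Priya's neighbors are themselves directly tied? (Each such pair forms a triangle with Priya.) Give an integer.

0

Priya's neighbors are Omar and Vera, but none of them are tied to each other, so no triangle contains Priya.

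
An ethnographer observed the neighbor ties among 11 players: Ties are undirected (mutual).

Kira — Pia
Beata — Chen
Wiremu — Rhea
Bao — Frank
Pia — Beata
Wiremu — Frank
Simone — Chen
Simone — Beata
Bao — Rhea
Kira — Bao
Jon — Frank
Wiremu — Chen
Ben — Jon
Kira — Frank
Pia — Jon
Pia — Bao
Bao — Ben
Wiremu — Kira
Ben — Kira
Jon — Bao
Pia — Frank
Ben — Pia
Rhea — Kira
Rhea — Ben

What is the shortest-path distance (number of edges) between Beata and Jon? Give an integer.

2

One shortest route is Beata – Pia – Jon, which uses 2 edges, and Beata and Jon are not directly tied, so nothing shorter exists. So d(Beata,Jon) = 2.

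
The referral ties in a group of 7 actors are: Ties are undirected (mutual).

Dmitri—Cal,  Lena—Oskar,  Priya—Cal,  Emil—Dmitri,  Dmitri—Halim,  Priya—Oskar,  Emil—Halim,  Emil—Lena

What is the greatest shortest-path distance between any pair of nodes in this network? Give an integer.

Eccentricity of each node (its greatest distance to any other): Cal:3, Dmitri:3, Emil:3, Halim:3, Lena:3, Oskar:3, Priya:3.
The maximum eccentricity is 3, realized for instance by the pair Priya–Halim via Priya – Cal – Dmitri – Halim. So the diameter is 3.

3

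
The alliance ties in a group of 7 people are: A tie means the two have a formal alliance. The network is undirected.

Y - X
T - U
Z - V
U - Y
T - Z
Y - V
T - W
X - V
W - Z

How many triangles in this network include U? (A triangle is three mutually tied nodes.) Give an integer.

0

U's neighbors are T and Y, but none of them are tied to each other, so no triangle contains U.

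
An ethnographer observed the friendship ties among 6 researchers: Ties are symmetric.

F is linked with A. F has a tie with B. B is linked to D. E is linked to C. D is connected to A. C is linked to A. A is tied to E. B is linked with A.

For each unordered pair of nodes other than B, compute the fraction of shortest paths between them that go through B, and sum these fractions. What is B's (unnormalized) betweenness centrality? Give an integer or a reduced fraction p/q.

Pairs whose geodesics pass through B — F–D: 1/2.
All other pairs contribute 0.
Summing the contributions gives betweenness(B) = 1/2.

1/2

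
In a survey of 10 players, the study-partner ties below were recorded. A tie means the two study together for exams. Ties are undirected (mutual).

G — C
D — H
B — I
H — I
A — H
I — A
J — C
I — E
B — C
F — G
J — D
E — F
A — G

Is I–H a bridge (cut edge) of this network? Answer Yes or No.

No

Even without that edge, I still reaches H via I – A – H, so the network stays connected. Not a bridge.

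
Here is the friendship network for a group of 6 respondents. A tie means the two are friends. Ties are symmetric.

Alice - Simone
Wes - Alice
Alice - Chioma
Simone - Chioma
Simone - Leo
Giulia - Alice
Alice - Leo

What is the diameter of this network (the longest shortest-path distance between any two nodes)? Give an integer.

2

Eccentricity of each node (its greatest distance to any other): Alice:1, Chioma:2, Giulia:2, Leo:2, Simone:2, Wes:2.
The maximum eccentricity is 2, realized for instance by the pair Wes–Giulia via Wes – Alice – Giulia. So the diameter is 2.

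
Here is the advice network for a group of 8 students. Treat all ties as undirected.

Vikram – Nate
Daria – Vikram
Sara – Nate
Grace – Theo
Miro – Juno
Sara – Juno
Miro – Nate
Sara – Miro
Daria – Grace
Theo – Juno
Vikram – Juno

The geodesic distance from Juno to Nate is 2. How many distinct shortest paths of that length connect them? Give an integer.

3

The shortest distance is 2. The length-2 paths are: Juno–Vikram–Nate; Juno–Miro–Nate; Juno–Sara–Nate.
That gives 3 distinct shortest paths.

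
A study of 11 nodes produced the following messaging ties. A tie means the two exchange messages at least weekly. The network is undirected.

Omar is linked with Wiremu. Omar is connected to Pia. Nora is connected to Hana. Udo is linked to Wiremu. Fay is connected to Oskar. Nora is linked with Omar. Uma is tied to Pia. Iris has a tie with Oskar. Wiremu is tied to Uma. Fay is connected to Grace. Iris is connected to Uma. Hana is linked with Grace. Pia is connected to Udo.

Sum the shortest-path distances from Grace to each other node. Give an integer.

Distances from Grace: Fay:1, Hana:1, Iris:3, Nora:2, Omar:3, Oskar:2, Pia:4, Udo:5, Uma:4, Wiremu:4.
Sum = 1 + 1 + 3 + 2 + 3 + 2 + 4 + 5 + 4 + 4 = 29.

29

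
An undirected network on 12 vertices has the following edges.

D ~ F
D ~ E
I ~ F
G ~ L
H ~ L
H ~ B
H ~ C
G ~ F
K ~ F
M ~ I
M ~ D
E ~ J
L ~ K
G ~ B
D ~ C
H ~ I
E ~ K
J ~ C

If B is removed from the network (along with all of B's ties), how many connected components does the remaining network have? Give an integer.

B's neighbors (G and H) remain reachable from one another through other ties, so the rest of the network stays in one piece.

1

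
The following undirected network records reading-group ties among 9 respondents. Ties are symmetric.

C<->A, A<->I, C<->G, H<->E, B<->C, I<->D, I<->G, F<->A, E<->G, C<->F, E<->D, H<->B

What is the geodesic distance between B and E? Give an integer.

2

One shortest route is B – H – E, which uses 2 edges, and B and E are not directly tied, so nothing shorter exists. So d(B,E) = 2.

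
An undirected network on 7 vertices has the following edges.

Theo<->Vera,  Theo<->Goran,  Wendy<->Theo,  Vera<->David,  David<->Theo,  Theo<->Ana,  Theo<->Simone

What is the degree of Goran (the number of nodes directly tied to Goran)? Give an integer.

1

Goran is directly tied to Theo. That is 1 neighbor, so the degree of Goran is 1.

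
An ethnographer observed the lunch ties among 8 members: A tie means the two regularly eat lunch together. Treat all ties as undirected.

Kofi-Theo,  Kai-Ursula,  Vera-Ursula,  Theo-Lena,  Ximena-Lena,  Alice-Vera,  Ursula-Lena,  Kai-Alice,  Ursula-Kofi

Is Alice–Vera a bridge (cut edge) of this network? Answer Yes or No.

No

Even without that edge, Alice still reaches Vera via Alice – Kai – Ursula – Vera, so the network stays connected. Not a bridge.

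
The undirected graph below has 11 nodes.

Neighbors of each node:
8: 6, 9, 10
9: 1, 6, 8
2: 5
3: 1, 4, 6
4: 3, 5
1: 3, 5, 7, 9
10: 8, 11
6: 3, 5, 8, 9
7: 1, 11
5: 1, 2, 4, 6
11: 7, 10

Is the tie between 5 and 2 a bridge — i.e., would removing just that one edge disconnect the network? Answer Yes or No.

Yes

Without the 5–2 edge there is no alternate route between 5 and 2, so the network disconnects. It is a bridge.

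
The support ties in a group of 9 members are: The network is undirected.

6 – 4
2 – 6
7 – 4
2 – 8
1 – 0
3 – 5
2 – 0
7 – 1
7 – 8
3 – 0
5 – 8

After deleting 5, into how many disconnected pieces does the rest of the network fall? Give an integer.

5's neighbors (3 and 8) remain reachable from one another through other ties, so the rest of the network stays in one piece.

1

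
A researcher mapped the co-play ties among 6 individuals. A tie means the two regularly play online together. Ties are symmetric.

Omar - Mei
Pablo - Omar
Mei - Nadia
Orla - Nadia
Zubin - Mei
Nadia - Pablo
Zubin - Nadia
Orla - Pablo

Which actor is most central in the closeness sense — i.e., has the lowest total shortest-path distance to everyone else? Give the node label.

Nadia

Farness (sum of distances to all others) for each node — Mei:7, Nadia:6, Omar:8, Orla:8, Pablo:7, Zubin:8.
The smallest farness is 6, for Nadia, so Nadia has the highest closeness.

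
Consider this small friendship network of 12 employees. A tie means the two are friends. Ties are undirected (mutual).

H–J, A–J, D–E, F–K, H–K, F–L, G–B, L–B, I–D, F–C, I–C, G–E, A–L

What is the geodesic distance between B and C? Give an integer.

One shortest route is B – L – F – C, which uses 3 edges, and at distance 2 from B we only reach {A, E, F}, which does not include C. So d(B,C) = 3.

3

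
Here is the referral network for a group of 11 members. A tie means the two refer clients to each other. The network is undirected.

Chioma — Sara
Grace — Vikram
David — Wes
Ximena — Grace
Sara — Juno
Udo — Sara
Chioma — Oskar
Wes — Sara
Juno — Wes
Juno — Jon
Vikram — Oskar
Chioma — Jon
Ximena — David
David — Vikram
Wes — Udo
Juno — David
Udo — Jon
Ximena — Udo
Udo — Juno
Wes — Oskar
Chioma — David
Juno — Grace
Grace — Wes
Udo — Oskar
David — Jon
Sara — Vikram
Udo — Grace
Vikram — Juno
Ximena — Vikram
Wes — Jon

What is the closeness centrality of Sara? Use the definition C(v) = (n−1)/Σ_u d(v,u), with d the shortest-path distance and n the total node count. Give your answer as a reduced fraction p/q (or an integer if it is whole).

Distances from Sara: Chioma:1, David:2, Grace:2, Jon:2, Juno:1, Oskar:2, Udo:1, Vikram:1, Wes:1, Ximena:2. Sum = 15.
n = 11, so closeness = 10/15 = 2/3.

2/3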